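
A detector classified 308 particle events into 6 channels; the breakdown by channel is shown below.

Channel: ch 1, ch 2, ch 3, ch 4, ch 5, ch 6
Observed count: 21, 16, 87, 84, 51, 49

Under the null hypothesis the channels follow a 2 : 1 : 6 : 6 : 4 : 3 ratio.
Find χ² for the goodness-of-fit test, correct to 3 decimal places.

3.756

Ratio total = 22. Expected counts: 308×2/22 = 28, 308×1/22 = 14, 308×6/22 = 84, 308×6/22 = 84, 308×4/22 = 56, 308×3/22 = 42.
cat         O        E   (O−E)²/E
ch 1       21       28     1.7500
ch 2       16       14     0.2857
ch 3       87       84     0.1071
ch 4       84       84     0.0000
ch 5       51       56     0.4464
ch 6       49       42     1.1667
Sum = 3.756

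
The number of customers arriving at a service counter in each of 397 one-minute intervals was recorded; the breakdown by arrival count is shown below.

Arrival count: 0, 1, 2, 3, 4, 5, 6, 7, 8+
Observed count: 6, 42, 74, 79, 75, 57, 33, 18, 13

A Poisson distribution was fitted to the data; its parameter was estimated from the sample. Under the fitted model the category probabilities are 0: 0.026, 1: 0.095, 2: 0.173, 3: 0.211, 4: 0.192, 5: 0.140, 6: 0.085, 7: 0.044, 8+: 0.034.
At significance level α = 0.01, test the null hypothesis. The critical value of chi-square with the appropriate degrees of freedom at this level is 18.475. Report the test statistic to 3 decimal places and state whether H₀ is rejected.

3.087; do not reject

Expected counts E_i = n·p_i: 397×0.026 = 10.322, 397×0.095 = 37.715, 397×0.173 = 68.681, 397×0.211 = 83.767, 397×0.192 = 76.224, 397×0.140 = 55.58, 397×0.085 = 33.745, 397×0.044 = 17.468, 397×0.034 = 13.498.
cat         O        E   (O−E)²/E
0           6   10.322     1.8097
1          42   37.715     0.4868
2          74   68.681     0.4119
3          79   83.767     0.2713
4          75   76.224     0.0197
5          57    55.58     0.0363
6          33   33.745     0.0164
7          18   17.468     0.0162
8+         13   13.498     0.0184
Sum = 3.087
df = 7. Since 3.087 < 18.475, we do not reject H₀.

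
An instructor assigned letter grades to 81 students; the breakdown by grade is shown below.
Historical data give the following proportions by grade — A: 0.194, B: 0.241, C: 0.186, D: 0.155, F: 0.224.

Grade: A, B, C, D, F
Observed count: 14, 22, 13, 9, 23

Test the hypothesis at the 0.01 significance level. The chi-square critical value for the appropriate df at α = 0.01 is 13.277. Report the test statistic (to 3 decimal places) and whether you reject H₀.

3.091; do not reject

Expected counts E_i = n·p_i: 81×0.194 = 15.714, 81×0.241 = 19.521, 81×0.186 = 15.066, 81×0.155 = 12.555, 81×0.224 = 18.144.
cat         O        E   (O−E)²/E
A          14   15.714     0.1870
B          22   19.521     0.3148
C          13   15.066     0.2833
D           9   12.555     1.0066
F          23   18.144     1.2996
Sum = 3.091
df = 4. Since 3.091 < 13.277, we do not reject H₀.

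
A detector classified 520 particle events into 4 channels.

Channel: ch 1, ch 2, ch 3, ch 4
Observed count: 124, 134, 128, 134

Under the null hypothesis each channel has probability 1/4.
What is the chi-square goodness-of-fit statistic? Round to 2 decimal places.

0.55

Under H₀ each category has probability 1/4, so each expected count is 520/4 = 130.
ch 1: (124 − 130)²/130 = 36/130 = 0.277
ch 2: (134 − 130)²/130 = 16/130 = 0.123
ch 3: (128 − 130)²/130 = 4/130 = 0.031
ch 4: (134 − 130)²/130 = 16/130 = 0.123
Sum = 0.55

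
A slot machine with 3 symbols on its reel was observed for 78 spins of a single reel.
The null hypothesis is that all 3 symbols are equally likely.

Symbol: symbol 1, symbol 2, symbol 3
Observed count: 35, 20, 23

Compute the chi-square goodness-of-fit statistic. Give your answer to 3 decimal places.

Expected count for each of the 3 categories: 78/3 = 26.
χ² = (35−26)²/26 + (20−26)²/26 + (23−26)²/26
   = 3.1154 + 1.3846 + 0.3462
Sum = 4.846

4.846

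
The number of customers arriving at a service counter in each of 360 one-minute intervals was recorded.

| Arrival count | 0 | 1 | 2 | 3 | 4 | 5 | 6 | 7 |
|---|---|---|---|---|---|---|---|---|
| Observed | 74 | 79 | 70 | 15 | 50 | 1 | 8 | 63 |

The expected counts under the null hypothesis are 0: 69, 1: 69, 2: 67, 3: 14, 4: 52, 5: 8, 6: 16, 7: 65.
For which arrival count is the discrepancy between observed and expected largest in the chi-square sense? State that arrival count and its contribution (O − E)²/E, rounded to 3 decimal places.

5, 6.125

cat         O        E   (O−E)²/E
0          74       69     0.3623
1          79       69     1.4493
2          70       67     0.1343
3          15       14     0.0714
4          50       52     0.0769
5           1        8     6.1250
6           8       16     4.0000
7          63       65     0.0615
The largest term is for 5: 6.125.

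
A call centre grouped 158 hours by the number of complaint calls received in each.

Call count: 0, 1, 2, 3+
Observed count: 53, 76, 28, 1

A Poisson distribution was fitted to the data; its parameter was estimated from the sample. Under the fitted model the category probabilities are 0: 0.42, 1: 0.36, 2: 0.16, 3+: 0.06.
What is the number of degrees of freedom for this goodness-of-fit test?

There are k = 4 categories and 1 parameter estimated from the data, so df = 4 − 1 − 1 = 2.

2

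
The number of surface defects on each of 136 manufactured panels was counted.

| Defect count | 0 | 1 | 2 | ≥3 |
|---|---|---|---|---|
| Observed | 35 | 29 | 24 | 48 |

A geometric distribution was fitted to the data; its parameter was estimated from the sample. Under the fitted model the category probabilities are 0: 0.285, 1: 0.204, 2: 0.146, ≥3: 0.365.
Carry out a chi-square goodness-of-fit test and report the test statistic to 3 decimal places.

1.341

Expected counts E_i = n·p_i: 136×0.285 = 38.76, 136×0.204 = 27.744, 136×0.146 = 19.856, 136×0.365 = 49.64.
χ² = (35−38.76)²/38.76 + (29−27.744)²/27.744 + (24−19.856)²/19.856 + (48−49.64)²/49.64
   = 0.3647 + 0.0569 + 0.8649 + 0.0542
Sum = 1.341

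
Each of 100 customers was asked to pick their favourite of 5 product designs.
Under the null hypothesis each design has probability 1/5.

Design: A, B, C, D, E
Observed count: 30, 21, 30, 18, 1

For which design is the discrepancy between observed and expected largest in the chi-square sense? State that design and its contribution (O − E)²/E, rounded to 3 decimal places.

E, 18.050

Under H₀ each category has probability 1/5, so each expected count is 100/5 = 20.
A: (30 − 20)²/20 = 100/20 = 5.0000
B: (21 − 20)²/20 = 1/20 = 0.0500
C: (30 − 20)²/20 = 100/20 = 5.0000
D: (18 − 20)²/20 = 4/20 = 0.2000
E: (1 − 20)²/20 = 361/20 = 18.0500
The largest term is for E: 18.050.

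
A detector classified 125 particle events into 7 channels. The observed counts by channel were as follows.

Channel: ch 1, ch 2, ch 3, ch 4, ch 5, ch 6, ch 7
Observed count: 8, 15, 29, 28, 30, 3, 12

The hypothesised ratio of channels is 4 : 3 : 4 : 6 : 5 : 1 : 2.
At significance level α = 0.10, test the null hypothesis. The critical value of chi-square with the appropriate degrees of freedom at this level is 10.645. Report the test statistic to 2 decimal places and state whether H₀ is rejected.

Ratio total = 25. Expected counts: 125×4/25 = 20, 125×3/25 = 15, 125×4/25 = 20, 125×6/25 = 30, 125×5/25 = 25, 125×1/25 = 5, 125×2/25 = 10.
ch 1: (8 − 20)²/20 = 144/20 = 7.200
ch 2: (15 − 15)²/15 = 0/15 = 0.000
ch 3: (29 − 20)²/20 = 81/20 = 4.050
ch 4: (28 − 30)²/30 = 4/30 = 0.133
ch 5: (30 − 25)²/25 = 25/25 = 1.000
ch 6: (3 − 5)²/5 = 4/5 = 0.800
ch 7: (12 − 10)²/10 = 4/10 = 0.400
Sum = 13.58
df = 6. Since 13.58 > 10.645, we reject H₀.

13.58; reject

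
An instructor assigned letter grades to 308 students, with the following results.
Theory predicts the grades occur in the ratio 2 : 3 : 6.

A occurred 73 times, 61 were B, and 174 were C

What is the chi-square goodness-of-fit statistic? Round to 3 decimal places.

Ratio total = 11. Expected counts: 308×2/11 = 56, 308×3/11 = 84, 308×6/11 = 168.
cat         O        E   (O−E)²/E
A          73       56     5.1607
B          61       84     6.2976
C         174      168     0.2143
Sum = 11.673

11.673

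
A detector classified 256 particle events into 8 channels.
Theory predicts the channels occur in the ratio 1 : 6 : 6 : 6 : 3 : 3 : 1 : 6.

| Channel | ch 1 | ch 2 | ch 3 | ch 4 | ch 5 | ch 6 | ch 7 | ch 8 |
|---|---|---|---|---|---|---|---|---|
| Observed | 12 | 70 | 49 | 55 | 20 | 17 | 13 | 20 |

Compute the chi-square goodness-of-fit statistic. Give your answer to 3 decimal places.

35.292

Ratio total = 32. Expected counts: 256×1/32 = 8, 256×6/32 = 48, 256×6/32 = 48, 256×6/32 = 48, 256×3/32 = 24, 256×3/32 = 24, 256×1/32 = 8, 256×6/32 = 48.
χ² = (12−8)²/8 + (70−48)²/48 + (49−48)²/48 + (55−48)²/48 + (20−24)²/24 + (17−24)²/24 + (13−8)²/8 + (20−48)²/48
   = 2.0000 + 10.0833 + 0.0208 + 1.0208 + 0.6667 + 2.0417 + 3.1250 + 16.3333
Sum = 35.292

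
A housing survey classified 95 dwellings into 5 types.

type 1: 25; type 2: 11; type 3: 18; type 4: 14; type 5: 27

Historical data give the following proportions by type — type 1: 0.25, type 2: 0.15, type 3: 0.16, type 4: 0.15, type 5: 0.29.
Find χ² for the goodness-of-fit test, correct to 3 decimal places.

Expected counts E_i = n·p_i: 95×0.25 = 23.75, 95×0.15 = 14.25, 95×0.16 = 15.2, 95×0.15 = 14.25, 95×0.29 = 27.55.
type 1: (25 − 23.75)²/23.75 = 1.5625/23.75 = 0.0658
type 2: (11 − 14.25)²/14.25 = 10.5625/14.25 = 0.7412
type 3: (18 − 15.2)²/15.2 = 7.84/15.2 = 0.5158
type 4: (14 − 14.25)²/14.25 = 0.0625/14.25 = 0.0044
type 5: (27 − 27.55)²/27.55 = 0.3025/27.55 = 0.0110
Sum = 1.338

1.338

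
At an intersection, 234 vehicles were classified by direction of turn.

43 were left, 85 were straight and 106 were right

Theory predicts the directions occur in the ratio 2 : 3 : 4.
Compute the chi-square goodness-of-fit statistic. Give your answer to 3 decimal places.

2.224

Ratio total = 9. Expected counts: 234×2/9 = 52, 234×3/9 = 78, 234×4/9 = 104.
χ² = (43−52)²/52 + (85−78)²/78 + (106−104)²/104
   = 1.5577 + 0.6282 + 0.0385
Sum = 2.224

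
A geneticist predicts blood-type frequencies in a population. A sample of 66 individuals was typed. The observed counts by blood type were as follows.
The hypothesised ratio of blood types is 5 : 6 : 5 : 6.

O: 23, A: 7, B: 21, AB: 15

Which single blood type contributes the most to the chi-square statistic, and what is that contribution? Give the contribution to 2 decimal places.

A, 6.72

Ratio total = 22. Expected counts: 66×5/22 = 15, 66×6/22 = 18, 66×5/22 = 15, 66×6/22 = 18.
χ² = (23−15)²/15 + (7−18)²/18 + (21−15)²/15 + (15−18)²/18
   = 4.267 + 6.722 + 2.400 + 0.500
The largest term is for A: 6.72.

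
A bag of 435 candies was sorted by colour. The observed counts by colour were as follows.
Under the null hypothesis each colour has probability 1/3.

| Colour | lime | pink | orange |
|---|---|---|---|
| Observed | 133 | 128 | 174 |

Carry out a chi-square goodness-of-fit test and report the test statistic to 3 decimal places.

Expected count for each of the 3 categories: 435/3 = 145.
χ² = (133−145)²/145 + (128−145)²/145 + (174−145)²/145
   = 0.9931 + 1.9931 + 5.8000
Sum = 8.786

8.786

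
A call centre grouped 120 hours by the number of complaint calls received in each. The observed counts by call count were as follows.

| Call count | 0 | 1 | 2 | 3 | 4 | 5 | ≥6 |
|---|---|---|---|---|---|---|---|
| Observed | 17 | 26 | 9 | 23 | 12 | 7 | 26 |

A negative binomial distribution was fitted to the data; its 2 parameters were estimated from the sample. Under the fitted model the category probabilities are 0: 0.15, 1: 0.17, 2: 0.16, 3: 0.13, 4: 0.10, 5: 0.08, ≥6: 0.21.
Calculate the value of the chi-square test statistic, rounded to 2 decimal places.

Expected counts E_i = n·p_i: 120×0.15 = 18, 120×0.17 = 20.4, 120×0.16 = 19.2, 120×0.13 = 15.6, 120×0.10 = 12, 120×0.08 = 9.6, 120×0.21 = 25.2.
0: (17 − 18)²/18 = 1/18 = 0.056
1: (26 − 20.4)²/20.4 = 31.36/20.4 = 1.537
2: (9 − 19.2)²/19.2 = 104.04/19.2 = 5.419
3: (23 − 15.6)²/15.6 = 54.76/15.6 = 3.510
4: (12 − 12)²/12 = 0/12 = 0.000
5: (7 − 9.6)²/9.6 = 6.76/9.6 = 0.704
≥6: (26 − 25.2)²/25.2 = 0.64/25.2 = 0.025
Sum = 11.25

11.25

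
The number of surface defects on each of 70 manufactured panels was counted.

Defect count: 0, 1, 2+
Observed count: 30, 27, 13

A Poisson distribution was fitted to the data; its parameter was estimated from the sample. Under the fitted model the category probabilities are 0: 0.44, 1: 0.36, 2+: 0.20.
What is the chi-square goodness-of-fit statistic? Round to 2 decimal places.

0.22

Expected counts E_i = n·p_i: 70×0.44 = 30.8, 70×0.36 = 25.2, 70×0.20 = 14.
cat         O        E   (O−E)²/E
0          30     30.8      0.021
1          27     25.2      0.129
2+         13       14      0.071
Sum = 0.22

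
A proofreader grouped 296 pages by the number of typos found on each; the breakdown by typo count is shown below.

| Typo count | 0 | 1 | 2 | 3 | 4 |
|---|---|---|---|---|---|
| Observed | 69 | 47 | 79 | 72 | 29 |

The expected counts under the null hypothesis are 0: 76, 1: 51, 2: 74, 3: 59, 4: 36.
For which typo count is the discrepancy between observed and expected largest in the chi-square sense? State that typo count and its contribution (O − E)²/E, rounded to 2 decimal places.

cat         O        E   (O−E)²/E
0          69       76      0.645
1          47       51      0.314
2          79       74      0.338
3          72       59      2.864
4          29       36      1.361
The largest term is for 3: 2.86.

3, 2.86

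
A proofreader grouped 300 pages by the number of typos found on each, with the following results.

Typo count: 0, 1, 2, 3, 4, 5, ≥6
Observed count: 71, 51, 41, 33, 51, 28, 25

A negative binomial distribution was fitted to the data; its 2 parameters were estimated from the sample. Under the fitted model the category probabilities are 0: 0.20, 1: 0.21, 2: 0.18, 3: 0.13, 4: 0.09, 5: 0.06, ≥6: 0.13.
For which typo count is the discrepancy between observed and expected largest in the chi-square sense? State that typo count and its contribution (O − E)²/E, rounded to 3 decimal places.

4, 21.333

Expected counts E_i = n·p_i: 300×0.20 = 60, 300×0.21 = 63, 300×0.18 = 54, 300×0.13 = 39, 300×0.09 = 27, 300×0.06 = 18, 300×0.13 = 39.
cat         O        E   (O−E)²/E
0          71       60     2.0167
1          51       63     2.2857
2          41       54     3.1296
3          33       39     0.9231
4          51       27    21.3333
5          28       18     5.5556
≥6         25       39     5.0256
The largest term is for 4: 21.333.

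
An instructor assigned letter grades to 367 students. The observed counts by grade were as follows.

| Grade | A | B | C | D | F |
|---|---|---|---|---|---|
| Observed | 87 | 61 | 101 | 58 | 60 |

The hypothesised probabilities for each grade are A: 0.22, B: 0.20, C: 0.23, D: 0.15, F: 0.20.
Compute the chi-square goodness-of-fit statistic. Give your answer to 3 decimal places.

8.445

Expected counts E_i = n·p_i: 367×0.22 = 80.74, 367×0.20 = 73.4, 367×0.23 = 84.41, 367×0.15 = 55.05, 367×0.20 = 73.4.
cat         O        E   (O−E)²/E
A          87    80.74     0.4854
B          61     73.4     2.0948
C         101    84.41     3.2606
D          58    55.05     0.1581
F          60     73.4     2.4463
Sum = 8.445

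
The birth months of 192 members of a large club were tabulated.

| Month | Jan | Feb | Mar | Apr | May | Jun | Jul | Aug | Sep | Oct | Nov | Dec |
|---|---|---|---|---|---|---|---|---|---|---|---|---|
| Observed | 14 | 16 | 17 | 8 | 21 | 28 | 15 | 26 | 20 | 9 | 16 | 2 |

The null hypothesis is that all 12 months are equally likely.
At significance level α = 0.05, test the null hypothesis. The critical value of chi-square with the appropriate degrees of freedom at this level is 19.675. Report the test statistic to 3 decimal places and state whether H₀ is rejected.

Under H₀ each category has probability 1/12, so each expected count is 192/12 = 16.
Jan: (14 − 16)²/16 = 4/16 = 0.2500
Feb: (16 − 16)²/16 = 0/16 = 0.0000
Mar: (17 − 16)²/16 = 1/16 = 0.0625
Apr: (8 − 16)²/16 = 64/16 = 4.0000
May: (21 − 16)²/16 = 25/16 = 1.5625
Jun: (28 − 16)²/16 = 144/16 = 9.0000
Jul: (15 − 16)²/16 = 1/16 = 0.0625
Aug: (26 − 16)²/16 = 100/16 = 6.2500
Sep: (20 − 16)²/16 = 16/16 = 1.0000
Oct: (9 − 16)²/16 = 49/16 = 3.0625
Nov: (16 − 16)²/16 = 0/16 = 0.0000
Dec: (2 − 16)²/16 = 196/16 = 12.2500
Sum = 37.500
df = 11. Since 37.500 > 19.675, we reject H₀.

37.500; reject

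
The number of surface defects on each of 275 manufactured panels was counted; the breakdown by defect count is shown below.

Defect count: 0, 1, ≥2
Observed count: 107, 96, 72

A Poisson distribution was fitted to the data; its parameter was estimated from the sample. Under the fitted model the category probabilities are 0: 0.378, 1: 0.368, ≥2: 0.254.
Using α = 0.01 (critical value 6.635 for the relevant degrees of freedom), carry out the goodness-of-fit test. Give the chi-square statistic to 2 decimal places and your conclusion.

0.42; do not reject

Expected counts E_i = n·p_i: 275×0.378 = 103.95, 275×0.368 = 101.2, 275×0.254 = 69.85.
cat         O        E   (O−E)²/E
0         107   103.95      0.089
1          96    101.2      0.267
≥2         72    69.85      0.066
Sum = 0.42
df = 1. Since 0.42 < 6.635, we do not reject H₀.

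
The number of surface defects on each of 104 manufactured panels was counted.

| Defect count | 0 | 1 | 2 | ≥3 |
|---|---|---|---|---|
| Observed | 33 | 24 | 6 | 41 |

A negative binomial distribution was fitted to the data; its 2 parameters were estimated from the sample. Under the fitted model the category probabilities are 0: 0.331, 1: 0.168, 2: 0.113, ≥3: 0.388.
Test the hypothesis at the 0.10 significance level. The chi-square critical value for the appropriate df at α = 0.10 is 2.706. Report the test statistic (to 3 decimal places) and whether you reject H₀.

Expected counts E_i = n·p_i: 104×0.331 = 34.424, 104×0.168 = 17.472, 104×0.113 = 11.752, 104×0.388 = 40.352.
cat         O        E   (O−E)²/E
0          33   34.424     0.0589
1          24   17.472     2.4390
2           6   11.752     2.8153
≥3         41   40.352     0.0104
Sum = 5.324
df = 1. Since 5.324 > 2.706, we reject H₀.

5.324; reject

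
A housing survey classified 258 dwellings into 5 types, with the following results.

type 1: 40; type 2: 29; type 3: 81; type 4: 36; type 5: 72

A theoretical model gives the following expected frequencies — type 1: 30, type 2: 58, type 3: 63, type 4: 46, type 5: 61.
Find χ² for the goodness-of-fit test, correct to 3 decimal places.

27.134

cat         O        E   (O−E)²/E
type 1     40       30     3.3333
type 2     29       58    14.5000
type 3     81       63     5.1429
type 4     36       46     2.1739
type 5     72       61     1.9836
Sum = 27.134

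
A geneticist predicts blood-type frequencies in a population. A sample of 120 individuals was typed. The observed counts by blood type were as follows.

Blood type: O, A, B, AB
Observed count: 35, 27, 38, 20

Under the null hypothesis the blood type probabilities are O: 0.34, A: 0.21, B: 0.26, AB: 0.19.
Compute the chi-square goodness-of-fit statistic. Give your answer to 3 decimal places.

Expected counts E_i = n·p_i: 120×0.34 = 40.8, 120×0.21 = 25.2, 120×0.26 = 31.2, 120×0.19 = 22.8.
cat         O        E   (O−E)²/E
O          35     40.8     0.8245
A          27     25.2     0.1286
B          38     31.2     1.4821
AB         20     22.8     0.3439
Sum = 2.779

2.779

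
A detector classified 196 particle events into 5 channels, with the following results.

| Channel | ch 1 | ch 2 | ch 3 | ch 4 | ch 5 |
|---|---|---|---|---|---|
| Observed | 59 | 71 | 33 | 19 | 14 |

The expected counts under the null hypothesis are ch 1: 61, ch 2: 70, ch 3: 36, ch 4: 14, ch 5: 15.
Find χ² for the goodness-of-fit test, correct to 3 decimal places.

ch 1: (59 − 61)²/61 = 4/61 = 0.0656
ch 2: (71 − 70)²/70 = 1/70 = 0.0143
ch 3: (33 − 36)²/36 = 9/36 = 0.2500
ch 4: (19 − 14)²/14 = 25/14 = 1.7857
ch 5: (14 − 15)²/15 = 1/15 = 0.0667
Sum = 2.182

2.182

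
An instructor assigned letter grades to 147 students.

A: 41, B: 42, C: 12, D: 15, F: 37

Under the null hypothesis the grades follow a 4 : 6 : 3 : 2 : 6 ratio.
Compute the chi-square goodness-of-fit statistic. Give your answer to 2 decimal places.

Ratio total = 21. Expected counts: 147×4/21 = 28, 147×6/21 = 42, 147×3/21 = 21, 147×2/21 = 14, 147×6/21 = 42.
χ² = (41−28)²/28 + (42−42)²/42 + (12−21)²/21 + (15−14)²/14 + (37−42)²/42
   = 6.036 + 0.000 + 3.857 + 0.071 + 0.595
Sum = 10.56

10.56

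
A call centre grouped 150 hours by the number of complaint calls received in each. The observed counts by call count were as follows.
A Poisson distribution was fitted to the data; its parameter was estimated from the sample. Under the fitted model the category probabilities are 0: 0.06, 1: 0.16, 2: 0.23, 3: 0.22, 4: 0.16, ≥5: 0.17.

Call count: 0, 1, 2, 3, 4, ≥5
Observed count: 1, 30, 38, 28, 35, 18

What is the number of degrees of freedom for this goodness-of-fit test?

There are k = 6 categories and 1 parameter estimated from the data, so df = 6 − 1 − 1 = 4.

4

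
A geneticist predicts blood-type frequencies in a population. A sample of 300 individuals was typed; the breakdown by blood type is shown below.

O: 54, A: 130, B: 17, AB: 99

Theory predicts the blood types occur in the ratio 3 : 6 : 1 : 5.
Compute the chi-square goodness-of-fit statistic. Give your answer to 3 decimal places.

1.893

Ratio total = 15. Expected counts: 300×3/15 = 60, 300×6/15 = 120, 300×1/15 = 20, 300×5/15 = 100.
O: (54 − 60)²/60 = 36/60 = 0.6000
A: (130 − 120)²/120 = 100/120 = 0.8333
B: (17 − 20)²/20 = 9/20 = 0.4500
AB: (99 − 100)²/100 = 1/100 = 0.0100
Sum = 1.893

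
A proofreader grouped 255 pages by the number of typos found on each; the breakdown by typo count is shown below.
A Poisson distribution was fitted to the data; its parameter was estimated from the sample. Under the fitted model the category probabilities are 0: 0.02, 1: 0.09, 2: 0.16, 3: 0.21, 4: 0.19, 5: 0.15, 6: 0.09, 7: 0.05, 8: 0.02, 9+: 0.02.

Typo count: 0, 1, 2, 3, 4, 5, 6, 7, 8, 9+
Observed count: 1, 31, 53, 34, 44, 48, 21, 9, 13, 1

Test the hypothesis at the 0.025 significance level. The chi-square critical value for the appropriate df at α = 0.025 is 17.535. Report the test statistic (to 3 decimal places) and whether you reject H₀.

36.601; reject

Expected counts E_i = n·p_i: 255×0.02 = 5.1, 255×0.09 = 22.95, 255×0.16 = 40.8, 255×0.21 = 53.55, 255×0.19 = 48.45, 255×0.15 = 38.25, 255×0.09 = 22.95, 255×0.05 = 12.75, 255×0.02 = 5.1, 255×0.02 = 5.1.
0: (1 − 5.1)²/5.1 = 16.81/5.1 = 3.2961
1: (31 − 22.95)²/22.95 = 64.8025/22.95 = 2.8236
2: (53 − 40.8)²/40.8 = 148.84/40.8 = 3.6480
3: (34 − 53.55)²/53.55 = 382.2025/53.55 = 7.1373
4: (44 − 48.45)²/48.45 = 19.8025/48.45 = 0.4087
5: (48 − 38.25)²/38.25 = 95.0625/38.25 = 2.4853
6: (21 − 22.95)²/22.95 = 3.8025/22.95 = 0.1657
7: (9 − 12.75)²/12.75 = 14.0625/12.75 = 1.1029
8: (13 − 5.1)²/5.1 = 62.41/5.1 = 12.2373
9+: (1 − 5.1)²/5.1 = 16.81/5.1 = 3.2961
Sum = 36.601
df = 8. Since 36.601 > 17.535, we reject H₀.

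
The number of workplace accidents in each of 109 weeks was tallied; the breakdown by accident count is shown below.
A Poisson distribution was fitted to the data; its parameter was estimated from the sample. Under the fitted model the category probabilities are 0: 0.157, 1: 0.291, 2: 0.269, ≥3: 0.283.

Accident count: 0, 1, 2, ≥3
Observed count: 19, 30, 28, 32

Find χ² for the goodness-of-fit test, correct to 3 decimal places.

Expected counts E_i = n·p_i: 109×0.157 = 17.113, 109×0.291 = 31.719, 109×0.269 = 29.321, 109×0.283 = 30.847.
χ² = (19−17.113)²/17.113 + (30−31.719)²/31.719 + (28−29.321)²/29.321 + (32−30.847)²/30.847
   = 0.2081 + 0.0932 + 0.0595 + 0.0431
Sum = 0.404

0.404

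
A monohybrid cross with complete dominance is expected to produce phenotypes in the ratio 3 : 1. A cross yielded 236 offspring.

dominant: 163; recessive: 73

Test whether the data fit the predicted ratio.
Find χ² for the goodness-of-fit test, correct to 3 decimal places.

Ratio total = 4. Expected counts: 236×3/4 = 177, 236×1/4 = 59.
χ² = (163−177)²/177 + (73−59)²/59
   = 1.1073 + 3.3220
Sum = 4.429

4.429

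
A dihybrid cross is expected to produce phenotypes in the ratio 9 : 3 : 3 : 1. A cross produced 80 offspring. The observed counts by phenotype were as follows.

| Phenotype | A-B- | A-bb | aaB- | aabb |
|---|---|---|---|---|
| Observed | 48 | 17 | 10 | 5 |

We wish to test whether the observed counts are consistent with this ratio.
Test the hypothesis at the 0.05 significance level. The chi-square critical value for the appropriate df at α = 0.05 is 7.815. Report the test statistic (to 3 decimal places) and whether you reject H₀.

2.133; do not reject

Ratio total = 16. Expected counts: 80×9/16 = 45, 80×3/16 = 15, 80×3/16 = 15, 80×1/16 = 5.
χ² = (48−45)²/45 + (17−15)²/15 + (10−15)²/15 + (5−5)²/5
   = 0.2000 + 0.2667 + 1.6667 + 0.0000
Sum = 2.133
df = 3. Since 2.133 < 7.815, we do not reject H₀.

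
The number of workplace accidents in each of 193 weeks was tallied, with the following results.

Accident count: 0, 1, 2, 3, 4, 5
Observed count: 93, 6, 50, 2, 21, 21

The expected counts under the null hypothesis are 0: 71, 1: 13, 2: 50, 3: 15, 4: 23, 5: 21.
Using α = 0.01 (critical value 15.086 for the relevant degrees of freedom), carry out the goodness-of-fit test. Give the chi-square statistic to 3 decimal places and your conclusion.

22.027; reject

0: (93 − 71)²/71 = 484/71 = 6.8169
1: (6 − 13)²/13 = 49/13 = 3.7692
2: (50 − 50)²/50 = 0/50 = 0.0000
3: (2 − 15)²/15 = 169/15 = 11.2667
4: (21 − 23)²/23 = 4/23 = 0.1739
5: (21 − 21)²/21 = 0/21 = 0.0000
Sum = 22.027
df = 5. Since 22.027 > 15.086, we reject H₀.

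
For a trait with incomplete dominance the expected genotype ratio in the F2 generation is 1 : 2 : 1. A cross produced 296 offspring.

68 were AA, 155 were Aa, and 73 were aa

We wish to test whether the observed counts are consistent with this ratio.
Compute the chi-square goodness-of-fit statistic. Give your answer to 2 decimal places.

Ratio total = 4. Expected counts: 296×1/4 = 74, 296×2/4 = 148, 296×1/4 = 74.
χ² = (68−74)²/74 + (155−148)²/148 + (73−74)²/74
   = 0.486 + 0.331 + 0.014
Sum = 0.83

0.83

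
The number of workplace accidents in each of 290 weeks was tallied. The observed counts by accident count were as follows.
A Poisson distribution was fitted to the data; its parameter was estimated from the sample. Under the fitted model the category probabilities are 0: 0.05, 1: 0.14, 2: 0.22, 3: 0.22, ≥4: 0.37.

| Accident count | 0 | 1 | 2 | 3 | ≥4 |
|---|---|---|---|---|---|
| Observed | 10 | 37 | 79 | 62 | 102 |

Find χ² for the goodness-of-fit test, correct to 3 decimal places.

Expected counts E_i = n·p_i: 290×0.05 = 14.5, 290×0.14 = 40.6, 290×0.22 = 63.8, 290×0.22 = 63.8, 290×0.37 = 107.3.
0: (10 − 14.5)²/14.5 = 20.25/14.5 = 1.3966
1: (37 − 40.6)²/40.6 = 12.96/40.6 = 0.3192
2: (79 − 63.8)²/63.8 = 231.04/63.8 = 3.6213
3: (62 − 63.8)²/63.8 = 3.24/63.8 = 0.0508
≥4: (102 − 107.3)²/107.3 = 28.09/107.3 = 0.2618
Sum = 5.650

5.650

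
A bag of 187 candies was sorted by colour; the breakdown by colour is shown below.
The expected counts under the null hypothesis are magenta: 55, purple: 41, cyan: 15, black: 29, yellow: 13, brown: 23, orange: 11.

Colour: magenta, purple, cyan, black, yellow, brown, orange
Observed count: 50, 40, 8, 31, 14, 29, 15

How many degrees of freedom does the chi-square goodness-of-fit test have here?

6

There are k = 7 categories and no parameters were estimated from the data, so df = 7 − 1 = 6.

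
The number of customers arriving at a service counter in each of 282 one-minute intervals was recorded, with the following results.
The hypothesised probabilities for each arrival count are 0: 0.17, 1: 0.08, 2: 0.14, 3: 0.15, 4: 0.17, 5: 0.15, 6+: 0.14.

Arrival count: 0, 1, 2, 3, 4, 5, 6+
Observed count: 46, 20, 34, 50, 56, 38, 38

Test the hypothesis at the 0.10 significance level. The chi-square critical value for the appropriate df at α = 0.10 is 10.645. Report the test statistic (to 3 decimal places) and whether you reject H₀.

4.379; do not reject

Expected counts E_i = n·p_i: 282×0.17 = 47.94, 282×0.08 = 22.56, 282×0.14 = 39.48, 282×0.15 = 42.3, 282×0.17 = 47.94, 282×0.15 = 42.3, 282×0.14 = 39.48.
χ² = (46−47.94)²/47.94 + (20−22.56)²/22.56 + (34−39.48)²/39.48 + (50−42.3)²/42.3 + (56−47.94)²/47.94 + (38−42.3)²/42.3 + (38−39.48)²/39.48
   = 0.0785 + 0.2905 + 0.7606 + 1.4017 + 1.3551 + 0.4371 + 0.0555
Sum = 4.379
df = 6. Since 4.379 < 10.645, we do not reject H₀.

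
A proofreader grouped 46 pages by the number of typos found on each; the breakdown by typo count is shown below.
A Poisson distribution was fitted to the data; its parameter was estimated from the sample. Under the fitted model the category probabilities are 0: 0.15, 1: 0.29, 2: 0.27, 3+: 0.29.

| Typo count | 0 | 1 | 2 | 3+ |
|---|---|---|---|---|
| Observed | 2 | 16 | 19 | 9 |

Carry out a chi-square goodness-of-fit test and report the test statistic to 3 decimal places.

Expected counts E_i = n·p_i: 46×0.15 = 6.9, 46×0.29 = 13.34, 46×0.27 = 12.42, 46×0.29 = 13.34.
cat         O        E   (O−E)²/E
0           2      6.9     3.4797
1          16    13.34     0.5304
2          19    12.42     3.4860
3+          9    13.34     1.4120
Sum = 8.908

8.908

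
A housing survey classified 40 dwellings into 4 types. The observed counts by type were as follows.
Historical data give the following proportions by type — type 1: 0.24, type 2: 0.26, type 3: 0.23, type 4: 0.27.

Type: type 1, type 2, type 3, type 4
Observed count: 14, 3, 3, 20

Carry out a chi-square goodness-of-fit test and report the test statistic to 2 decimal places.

19.30

Expected counts E_i = n·p_i: 40×0.24 = 9.6, 40×0.26 = 10.4, 40×0.23 = 9.2, 40×0.27 = 10.8.
type 1: (14 − 9.6)²/9.6 = 19.36/9.6 = 2.017
type 2: (3 − 10.4)²/10.4 = 54.76/10.4 = 5.265
type 3: (3 − 9.2)²/9.2 = 38.44/9.2 = 4.178
type 4: (20 − 10.8)²/10.8 = 84.64/10.8 = 7.837
Sum = 19.30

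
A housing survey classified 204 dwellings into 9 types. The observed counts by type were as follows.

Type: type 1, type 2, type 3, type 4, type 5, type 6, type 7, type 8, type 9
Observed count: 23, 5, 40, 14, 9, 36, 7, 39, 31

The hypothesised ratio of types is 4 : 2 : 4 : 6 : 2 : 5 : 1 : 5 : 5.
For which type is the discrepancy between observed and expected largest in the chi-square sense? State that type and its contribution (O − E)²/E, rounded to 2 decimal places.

Ratio total = 34. Expected counts: 204×4/34 = 24, 204×2/34 = 12, 204×4/34 = 24, 204×6/34 = 36, 204×2/34 = 12, 204×5/34 = 30, 204×1/34 = 6, 204×5/34 = 30, 204×5/34 = 30.
χ² = (23−24)²/24 + (5−12)²/12 + (40−24)²/24 + (14−36)²/36 + (9−12)²/12 + (36−30)²/30 + (7−6)²/6 + (39−30)²/30 + (31−30)²/30
   = 0.042 + 4.083 + 10.667 + 13.444 + 0.750 + 1.200 + 0.167 + 2.700 + 0.033
The largest term is for type 4: 13.44.

type 4, 13.44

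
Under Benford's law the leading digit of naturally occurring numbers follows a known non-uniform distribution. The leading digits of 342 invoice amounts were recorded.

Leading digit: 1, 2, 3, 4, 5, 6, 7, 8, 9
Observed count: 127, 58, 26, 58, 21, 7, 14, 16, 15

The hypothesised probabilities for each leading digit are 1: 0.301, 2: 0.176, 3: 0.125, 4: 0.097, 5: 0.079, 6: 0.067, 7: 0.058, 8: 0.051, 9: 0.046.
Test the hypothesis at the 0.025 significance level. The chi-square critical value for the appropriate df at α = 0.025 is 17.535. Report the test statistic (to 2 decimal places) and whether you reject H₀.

45.11; reject

Expected counts E_i = n·p_i: 342×0.301 = 102.942, 342×0.176 = 60.192, 342×0.125 = 42.75, 342×0.097 = 33.174, 342×0.079 = 27.018, 342×0.067 = 22.914, 342×0.058 = 19.836, 342×0.051 = 17.442, 342×0.046 = 15.732.
χ² = (127−102.942)²/102.942 + (58−60.192)²/60.192 + (26−42.75)²/42.75 + (58−33.174)²/33.174 + (21−27.018)²/27.018 + (7−22.914)²/22.914 + (14−19.836)²/19.836 + (16−17.442)²/17.442 + (15−15.732)²/15.732
   = 5.622 + 0.080 + 6.563 + 18.579 + 1.340 + 11.052 + 1.717 + 0.119 + 0.034
Sum = 45.11
df = 8. Since 45.11 > 17.535, we reject H₀.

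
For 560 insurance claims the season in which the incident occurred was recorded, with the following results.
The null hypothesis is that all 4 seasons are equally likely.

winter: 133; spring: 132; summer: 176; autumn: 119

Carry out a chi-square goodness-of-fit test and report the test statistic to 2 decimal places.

Under H₀ each category has probability 1/4, so each expected count is 560/4 = 140.
cat         O        E   (O−E)²/E
winter    133      140      0.350
spring    132      140      0.457
summer    176      140      9.257
autumn    119      140      3.150
Sum = 13.21

13.21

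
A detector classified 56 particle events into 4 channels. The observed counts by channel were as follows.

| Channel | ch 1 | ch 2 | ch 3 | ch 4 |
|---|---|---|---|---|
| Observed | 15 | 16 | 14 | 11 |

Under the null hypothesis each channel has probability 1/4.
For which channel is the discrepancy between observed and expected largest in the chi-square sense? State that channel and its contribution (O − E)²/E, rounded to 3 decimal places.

ch 4, 0.643

Under H₀ each category has probability 1/4, so each expected count is 56/4 = 14.
ch 1: (15 − 14)²/14 = 1/14 = 0.0714
ch 2: (16 − 14)²/14 = 4/14 = 0.2857
ch 3: (14 − 14)²/14 = 0/14 = 0.0000
ch 4: (11 − 14)²/14 = 9/14 = 0.6429
The largest term is for ch 4: 0.643.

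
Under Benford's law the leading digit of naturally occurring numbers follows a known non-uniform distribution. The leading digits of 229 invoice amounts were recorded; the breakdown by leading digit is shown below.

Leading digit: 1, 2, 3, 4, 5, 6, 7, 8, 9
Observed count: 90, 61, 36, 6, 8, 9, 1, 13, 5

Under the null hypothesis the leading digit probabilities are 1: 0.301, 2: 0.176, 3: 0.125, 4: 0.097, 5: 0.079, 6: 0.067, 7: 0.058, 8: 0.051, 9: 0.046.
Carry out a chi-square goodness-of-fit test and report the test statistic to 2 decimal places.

53.47

Expected counts E_i = n·p_i: 229×0.301 = 68.929, 229×0.176 = 40.304, 229×0.125 = 28.625, 229×0.097 = 22.213, 229×0.079 = 18.091, 229×0.067 = 15.343, 229×0.058 = 13.282, 229×0.051 = 11.679, 229×0.046 = 10.534.
cat         O        E   (O−E)²/E
1          90   68.929      6.441
2          61   40.304     10.627
3          36   28.625      1.900
4           6   22.213     11.834
5           8   18.091      5.629
6           9   15.343      2.622
7           1   13.282     11.357
8          13   11.679      0.149
9           5   10.534      2.907
Sum = 53.47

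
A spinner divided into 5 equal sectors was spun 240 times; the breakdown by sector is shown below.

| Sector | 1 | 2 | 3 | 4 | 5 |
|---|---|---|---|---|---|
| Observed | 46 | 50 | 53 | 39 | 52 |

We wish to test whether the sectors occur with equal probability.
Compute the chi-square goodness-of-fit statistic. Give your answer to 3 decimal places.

2.708

Under H₀ each category has probability 1/5, so each expected count is 240/5 = 48.
cat         O        E   (O−E)²/E
1          46       48     0.0833
2          50       48     0.0833
3          53       48     0.5208
4          39       48     1.6875
5          52       48     0.3333
Sum = 2.708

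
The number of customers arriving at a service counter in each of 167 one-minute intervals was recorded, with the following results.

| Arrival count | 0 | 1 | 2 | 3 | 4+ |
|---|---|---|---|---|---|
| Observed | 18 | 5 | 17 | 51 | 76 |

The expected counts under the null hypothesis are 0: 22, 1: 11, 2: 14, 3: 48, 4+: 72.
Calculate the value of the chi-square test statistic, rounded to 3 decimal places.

5.053

cat         O        E   (O−E)²/E
0          18       22     0.7273
1           5       11     3.2727
2          17       14     0.6429
3          51       48     0.1875
4+         76       72     0.2222
Sum = 5.053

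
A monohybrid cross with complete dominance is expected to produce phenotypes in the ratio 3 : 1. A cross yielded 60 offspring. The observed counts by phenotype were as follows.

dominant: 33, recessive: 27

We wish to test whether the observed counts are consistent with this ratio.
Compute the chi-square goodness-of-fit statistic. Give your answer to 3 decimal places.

Ratio total = 4. Expected counts: 60×3/4 = 45, 60×1/4 = 15.
dominant: (33 − 45)²/45 = 144/45 = 3.2000
recessive: (27 − 15)²/15 = 144/15 = 9.6000
Sum = 12.800

12.800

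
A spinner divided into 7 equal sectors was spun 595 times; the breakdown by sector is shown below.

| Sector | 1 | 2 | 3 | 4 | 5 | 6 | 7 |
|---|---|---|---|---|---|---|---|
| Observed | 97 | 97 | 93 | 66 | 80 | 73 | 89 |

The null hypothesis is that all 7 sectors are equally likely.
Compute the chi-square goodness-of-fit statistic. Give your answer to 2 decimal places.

10.56

Expected count for each of the 7 categories: 595/7 = 85.
χ² = (97−85)²/85 + (97−85)²/85 + (93−85)²/85 + (66−85)²/85 + (80−85)²/85 + (73−85)²/85 + (89−85)²/85
   = 1.694 + 1.694 + 0.753 + 4.247 + 0.294 + 1.694 + 0.188
Sum = 10.56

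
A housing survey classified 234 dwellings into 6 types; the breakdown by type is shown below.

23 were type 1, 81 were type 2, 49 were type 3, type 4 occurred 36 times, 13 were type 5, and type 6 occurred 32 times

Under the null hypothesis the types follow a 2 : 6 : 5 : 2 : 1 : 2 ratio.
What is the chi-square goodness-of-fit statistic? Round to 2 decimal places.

9.63

Ratio total = 18. Expected counts: 234×2/18 = 26, 234×6/18 = 78, 234×5/18 = 65, 234×2/18 = 26, 234×1/18 = 13, 234×2/18 = 26.
cat         O        E   (O−E)²/E
type 1     23       26      0.346
type 2     81       78      0.115
type 3     49       65      3.938
type 4     36       26      3.846
type 5     13       13      0.000
type 6     32       26      1.385
Sum = 9.63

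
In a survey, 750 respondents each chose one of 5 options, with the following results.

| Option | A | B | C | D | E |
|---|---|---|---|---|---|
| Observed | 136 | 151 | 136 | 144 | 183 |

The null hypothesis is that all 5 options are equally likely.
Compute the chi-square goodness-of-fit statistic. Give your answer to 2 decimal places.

10.12

Expected count for each of the 5 categories: 750/5 = 150.
cat         O        E   (O−E)²/E
A         136      150      1.307
B         151      150      0.007
C         136      150      1.307
D         144      150      0.240
E         183      150      7.260
Sum = 10.12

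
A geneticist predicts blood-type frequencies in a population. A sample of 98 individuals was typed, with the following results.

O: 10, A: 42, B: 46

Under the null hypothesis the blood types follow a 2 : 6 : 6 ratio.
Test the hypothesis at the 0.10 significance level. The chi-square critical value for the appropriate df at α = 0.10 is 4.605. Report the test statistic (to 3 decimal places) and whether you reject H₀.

Ratio total = 14. Expected counts: 98×2/14 = 14, 98×6/14 = 42, 98×6/14 = 42.
O: (10 − 14)²/14 = 16/14 = 1.1429
A: (42 − 42)²/42 = 0/42 = 0.0000
B: (46 − 42)²/42 = 16/42 = 0.3810
Sum = 1.524
df = 2. Since 1.524 < 4.605, we do not reject H₀.

1.524; do not reject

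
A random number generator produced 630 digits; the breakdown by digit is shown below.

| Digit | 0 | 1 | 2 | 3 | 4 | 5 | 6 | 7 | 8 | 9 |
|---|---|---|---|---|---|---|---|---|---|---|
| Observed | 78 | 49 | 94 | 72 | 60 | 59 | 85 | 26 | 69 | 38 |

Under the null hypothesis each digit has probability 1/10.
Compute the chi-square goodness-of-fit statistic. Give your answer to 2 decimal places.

Expected count for each of the 10 categories: 630/10 = 63.
0: (78 − 63)²/63 = 225/63 = 3.571
1: (49 − 63)²/63 = 196/63 = 3.111
2: (94 − 63)²/63 = 961/63 = 15.254
3: (72 − 63)²/63 = 81/63 = 1.286
4: (60 − 63)²/63 = 9/63 = 0.143
5: (59 − 63)²/63 = 16/63 = 0.254
6: (85 − 63)²/63 = 484/63 = 7.683
7: (26 − 63)²/63 = 1369/63 = 21.730
8: (69 − 63)²/63 = 36/63 = 0.571
9: (38 − 63)²/63 = 625/63 = 9.921
Sum = 63.52

63.52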